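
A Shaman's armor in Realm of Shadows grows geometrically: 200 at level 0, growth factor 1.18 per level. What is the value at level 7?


value = base * growth^level
= 200 * 1.18^7
= 200 * 3.185474
= 637.09

637.09 armor


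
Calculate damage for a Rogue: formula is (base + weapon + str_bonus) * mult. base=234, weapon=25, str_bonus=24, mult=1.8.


Sum base + weapon + str = 234 + 25 + 24 = 283
Multiply by 1.8:
283 * 1.8 = 509.4

509.4 damage


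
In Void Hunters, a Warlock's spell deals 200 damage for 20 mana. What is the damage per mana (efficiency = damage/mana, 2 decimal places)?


Efficiency = damage / mana
= 200 / 20
= 10.00

10.00 dmg/mana


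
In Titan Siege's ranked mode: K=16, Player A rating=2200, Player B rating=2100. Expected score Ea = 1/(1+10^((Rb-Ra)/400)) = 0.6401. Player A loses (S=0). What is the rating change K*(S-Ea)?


Elo update: delta = K * (S - Ea), where S = 0 (loses)
S - Ea = 0 - 0.6401 = -0.6401
Rating change = 16 * -0.6401
= -10.24

-10.24 rating points


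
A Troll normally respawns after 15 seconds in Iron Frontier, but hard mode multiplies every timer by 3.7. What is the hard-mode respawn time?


Respawn time = base * multiplier
= 15 * 3.7
= 55.5 seconds

55.5 seconds


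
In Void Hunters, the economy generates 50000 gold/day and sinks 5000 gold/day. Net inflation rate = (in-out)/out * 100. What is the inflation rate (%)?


Net gold = 50000 - 5000 = 45000
Inflation rate = net / sunk * 100 = 45000 / 5000 * 100
= 9.0 * 100
= 900.00%

900.00%


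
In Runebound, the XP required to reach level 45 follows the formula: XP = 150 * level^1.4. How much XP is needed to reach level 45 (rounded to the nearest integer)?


XP = 150 * level^1.4
Substitute level = 45:
XP = 150 * 45^1.4
= 150 * 206.2992
= 30945

30945 XP


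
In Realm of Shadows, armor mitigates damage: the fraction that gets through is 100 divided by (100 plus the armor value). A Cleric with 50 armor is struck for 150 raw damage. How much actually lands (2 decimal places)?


actual = 150 * 100 / (100 + 50)
= 150 * 100 / 150
= 15000 / 150
= 100.00

100.00 damage


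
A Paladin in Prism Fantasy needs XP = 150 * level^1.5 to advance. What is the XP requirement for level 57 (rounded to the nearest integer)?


XP = 150 * level^1.5
Substitute level = 57:
XP = 150 * 57^1.5
= 150 * 430.3406
= 64551

64551 XP


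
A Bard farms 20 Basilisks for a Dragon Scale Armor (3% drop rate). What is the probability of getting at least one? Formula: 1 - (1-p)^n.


P(at least one) = 1 - P(none) = 1 - (1-p)^n
p = 3/100 = 0.03
1 - p = 0.97
(1 - p)^20 = 0.97^20 = 0.543794
P(at least one) = 1 - 0.543794 = 0.4562

0.4562


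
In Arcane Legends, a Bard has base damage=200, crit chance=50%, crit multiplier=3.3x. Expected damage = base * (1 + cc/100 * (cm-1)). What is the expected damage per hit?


E[dmg] = base * (1 + crit_chance * (crit_mult - 1))
cc as decimal = 50/100 = 0.5
cm - 1 = 3.3 - 1 = 2.3
Bonus factor = 0.5 * 2.3 = 1.15
Total multiplier = 1 + 1.15 = 2.15
Expected damage = 200 * 2.15 = 430.00

430.00 damage


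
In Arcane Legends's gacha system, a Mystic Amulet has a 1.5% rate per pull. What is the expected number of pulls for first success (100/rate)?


Expected pulls for a geometric distribution = 1/p = 100 / rate%
= 100 / 1.5
= 66.67

66.67 pulls


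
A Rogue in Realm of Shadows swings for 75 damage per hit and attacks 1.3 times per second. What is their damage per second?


DPS = damage * attack_speed
= 75 * 1.3
= 97.5

97.5 DPS


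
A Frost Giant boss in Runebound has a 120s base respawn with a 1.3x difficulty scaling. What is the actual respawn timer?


Respawn time = base * multiplier
= 120 * 1.3
= 156.0 seconds

156.0 seconds


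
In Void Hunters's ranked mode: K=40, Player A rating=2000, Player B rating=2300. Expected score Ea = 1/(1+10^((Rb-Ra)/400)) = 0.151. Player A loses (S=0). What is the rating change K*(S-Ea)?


Elo update: delta = K * (S - Ea), where S = 0 (loses)
S - Ea = 0 - 0.151 = -0.151
Rating change = 40 * -0.151
= -6.04

-6.04 rating points


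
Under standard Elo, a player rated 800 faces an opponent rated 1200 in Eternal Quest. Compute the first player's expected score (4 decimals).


Elo expected score: Ea = 1/(1 + 10^((Rb-Ra)/400))
Rb - Ra = 1200 - 800 = 400
(Rb-Ra)/400 = 400/400 = 1.0
10^1.0 = 10.0
Ea = 1/(1 + 10.0) = 1/11.0 = 0.0909

0.0909


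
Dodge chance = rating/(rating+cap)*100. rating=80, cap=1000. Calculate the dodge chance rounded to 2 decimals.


dodge% = 80 / (80 + 1000) * 100
= 80 / 1080 * 100
= 0.074074 * 100
= 7.41%

7.41%


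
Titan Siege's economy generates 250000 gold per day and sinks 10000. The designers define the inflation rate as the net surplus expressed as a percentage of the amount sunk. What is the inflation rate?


Net gold = 250000 - 10000 = 240000
Inflation rate = net / sunk * 100 = 240000 / 10000 * 100
= 24.0 * 100
= 2400.00%

2400.00%


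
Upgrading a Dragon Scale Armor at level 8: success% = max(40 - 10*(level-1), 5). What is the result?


raw_rate = 40 - 10 * (8 - 1)
= 40 - 10 * 7
= 40 - 70
= -30
Apply floor: max(-30, 5) = 5%

5%


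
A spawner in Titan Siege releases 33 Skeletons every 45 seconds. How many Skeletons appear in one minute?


Spawns per minute = count * (60 / interval)
= 33 * (60 / 45)
= 33 * 1.3333
= 44.0

44.0 per minute


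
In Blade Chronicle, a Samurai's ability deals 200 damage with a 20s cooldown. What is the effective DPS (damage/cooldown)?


DPS = damage / cooldown
= 200 / 20
= 10.00

10.00 DPS


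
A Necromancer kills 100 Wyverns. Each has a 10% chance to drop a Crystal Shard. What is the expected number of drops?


Expected drops = kills * (drop_rate / 100)
= 100 * (10 / 100)
= 100 * 0.1
= 10.0

10.0 drops


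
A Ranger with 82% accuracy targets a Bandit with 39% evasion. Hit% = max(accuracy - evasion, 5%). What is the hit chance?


accuracy - evasion = 82 - 39 = 43
Apply floor: max(43, 5) = 43
Hit chance = 43%

43%


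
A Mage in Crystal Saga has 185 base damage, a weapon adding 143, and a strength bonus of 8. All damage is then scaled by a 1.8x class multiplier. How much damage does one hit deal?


Sum base + weapon + str = 185 + 143 + 8 = 336
Multiply by 1.8:
336 * 1.8 = 604.8

604.8 damage


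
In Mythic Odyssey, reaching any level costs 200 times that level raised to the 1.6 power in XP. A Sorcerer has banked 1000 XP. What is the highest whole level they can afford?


XP = 200 * level^1.6, so level = (XP / 200)^(1/1.6)
= (1000 / 200)^(1/1.6)
= 5.0^0.625
= 2.7344
Floor: level = 2

level 2


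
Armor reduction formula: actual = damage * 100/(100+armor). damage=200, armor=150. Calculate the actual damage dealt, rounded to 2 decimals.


actual = 200 * 100 / (100 + 150)
= 200 * 100 / 250
= 20000 / 250
= 80.00

80.00 damage


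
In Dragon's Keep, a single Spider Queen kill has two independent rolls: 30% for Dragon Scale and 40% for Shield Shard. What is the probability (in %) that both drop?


For independent events, P(both) = P(A) * P(B)
= 30% * 40%
= 1200 / 100 %
= 12.0%

12.0%


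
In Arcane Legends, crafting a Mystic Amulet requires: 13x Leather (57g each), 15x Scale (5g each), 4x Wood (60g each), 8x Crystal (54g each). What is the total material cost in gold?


Cost breakdown:
  Leather: 13 * 57 = 741
  Scale: 15 * 5 = 75
  Wood: 4 * 60 = 240
  Crystal: 8 * 54 = 432
Total = 741 + 75 + 240 + 432 = 1488

1488 gold


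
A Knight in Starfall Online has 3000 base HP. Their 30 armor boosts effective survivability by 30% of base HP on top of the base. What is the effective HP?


EHP = 3000 * (1 + 30/100)
= 3000 * (1 + 0.3)
= 3000 * 1.3
= 3900.0

3900.0 EHP


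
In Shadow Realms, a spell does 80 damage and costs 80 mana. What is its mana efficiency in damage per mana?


Efficiency = damage / mana
= 80 / 80
= 1.00

1.00 dmg/mana


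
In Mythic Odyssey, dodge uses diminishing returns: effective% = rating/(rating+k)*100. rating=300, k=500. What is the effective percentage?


effective% = rating / (rating + k) * 100
= 300 / (300 + 500) * 100
= 300 / 800 * 100
= 0.375 * 100
= 37.50%

37.50%


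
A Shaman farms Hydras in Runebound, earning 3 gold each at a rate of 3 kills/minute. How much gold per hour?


Gold per minute = 3 * 3 = 9
Gold per hour = 9 * 60 = 540

540 gold/hour


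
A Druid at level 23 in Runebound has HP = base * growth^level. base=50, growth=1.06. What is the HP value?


value = base * growth^level
= 50 * 1.06^23
= 50 * 3.81975
= 190.99

190.99 HP


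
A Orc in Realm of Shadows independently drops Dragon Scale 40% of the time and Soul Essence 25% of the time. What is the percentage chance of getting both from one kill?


For independent events, P(both) = P(A) * P(B)
= 40% * 25%
= 1000 / 100 %
= 10.0%

10.0%


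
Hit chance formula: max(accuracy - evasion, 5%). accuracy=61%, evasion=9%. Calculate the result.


accuracy - evasion = 61 - 9 = 52
Apply floor: max(52, 5) = 52
Hit chance = 52%

52%


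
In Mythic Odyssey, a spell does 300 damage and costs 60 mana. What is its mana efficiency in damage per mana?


Efficiency = damage / mana
= 300 / 60
= 5.00

5.00 dmg/mana


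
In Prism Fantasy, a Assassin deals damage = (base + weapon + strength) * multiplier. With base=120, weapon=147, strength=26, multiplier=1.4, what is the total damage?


Sum base + weapon + str = 120 + 147 + 26 = 293
Multiply by 1.4:
293 * 1.4 = 410.2

410.2 damage


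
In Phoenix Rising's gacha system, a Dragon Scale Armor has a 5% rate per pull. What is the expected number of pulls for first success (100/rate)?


Expected pulls for a geometric distribution = 1/p = 100 / rate%
= 100 / 5
= 20.0

20.0 pulls


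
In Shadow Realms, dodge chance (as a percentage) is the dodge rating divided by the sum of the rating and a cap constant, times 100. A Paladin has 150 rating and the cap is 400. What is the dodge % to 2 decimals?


dodge% = 150 / (150 + 400) * 100
= 150 / 550 * 100
= 0.272727 * 100
= 27.27%

27.27%


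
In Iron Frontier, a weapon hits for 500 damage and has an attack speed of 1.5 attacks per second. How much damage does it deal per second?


DPS = damage * attack_speed
= 500 * 1.5
= 750.0

750.0 DPS


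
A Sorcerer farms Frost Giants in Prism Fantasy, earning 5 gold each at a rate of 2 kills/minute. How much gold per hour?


Gold per minute = 5 * 2 = 10
Gold per hour = 10 * 60 = 600

600 gold/hour


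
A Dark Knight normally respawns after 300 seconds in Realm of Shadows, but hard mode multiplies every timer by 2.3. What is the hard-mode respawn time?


Respawn time = base * multiplier
= 300 * 2.3
= 690.0 seconds

690.0 seconds


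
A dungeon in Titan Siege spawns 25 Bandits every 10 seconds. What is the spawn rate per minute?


Spawns per minute = count * (60 / interval)
= 25 * (60 / 10)
= 25 * 6.0
= 150.0

150.0 per minute


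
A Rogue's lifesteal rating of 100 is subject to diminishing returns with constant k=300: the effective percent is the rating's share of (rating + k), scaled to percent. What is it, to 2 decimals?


effective% = rating / (rating + k) * 100
= 100 / (100 + 300) * 100
= 100 / 400 * 100
= 0.25 * 100
= 25.00%

25.00%


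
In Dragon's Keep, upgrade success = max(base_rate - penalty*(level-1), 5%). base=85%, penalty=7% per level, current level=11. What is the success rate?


raw_rate = 85 - 7 * (11 - 1)
= 85 - 7 * 10
= 85 - 70
= 15
Apply floor: max(15, 5) = 15%

15%


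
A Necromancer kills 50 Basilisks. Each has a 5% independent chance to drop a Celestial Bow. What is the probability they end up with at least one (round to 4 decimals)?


P(at least one) = 1 - P(none) = 1 - (1-p)^n
p = 5/100 = 0.05
1 - p = 0.95
(1 - p)^50 = 0.95^50 = 0.076945
P(at least one) = 1 - 0.076945 = 0.9231

0.9231


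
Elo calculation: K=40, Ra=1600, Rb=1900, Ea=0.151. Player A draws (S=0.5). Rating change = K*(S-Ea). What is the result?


Elo update: delta = K * (S - Ea), where S = 0.5 (draws)
S - Ea = 0.5 - 0.151 = 0.349
Rating change = 40 * 0.349
= 13.96

13.96 rating points


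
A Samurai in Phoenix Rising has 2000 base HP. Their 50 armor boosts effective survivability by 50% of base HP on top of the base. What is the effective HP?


EHP = 2000 * (1 + 50/100)
= 2000 * (1 + 0.5)
= 2000 * 1.5
= 3000.0

3000.0 EHP


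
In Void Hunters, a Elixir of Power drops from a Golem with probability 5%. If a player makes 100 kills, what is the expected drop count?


Expected drops = kills * (drop_rate / 100)
= 100 * (5 / 100)
= 100 * 0.05
= 5.0

5.0 drops


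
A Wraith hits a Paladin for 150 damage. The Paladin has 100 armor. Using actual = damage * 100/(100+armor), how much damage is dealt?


actual = 150 * 100 / (100 + 100)
= 150 * 100 / 200
= 15000 / 200
= 75.00

75.00 damage


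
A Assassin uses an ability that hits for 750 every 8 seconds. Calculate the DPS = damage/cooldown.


DPS = damage / cooldown
= 750 / 8
= 93.75

93.75 DPS


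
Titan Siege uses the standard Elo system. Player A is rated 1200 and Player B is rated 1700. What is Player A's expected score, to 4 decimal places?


Elo expected score: Ea = 1/(1 + 10^((Rb-Ra)/400))
Rb - Ra = 1700 - 1200 = 500
(Rb-Ra)/400 = 500/400 = 1.25
10^1.25 = 17.782794
Ea = 1/(1 + 17.782794) = 1/18.782794 = 0.0532

0.0532


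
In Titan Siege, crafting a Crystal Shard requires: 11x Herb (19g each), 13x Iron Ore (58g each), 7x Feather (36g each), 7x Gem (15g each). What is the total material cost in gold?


Cost breakdown:
  Herb: 11 * 19 = 209
  Iron Ore: 13 * 58 = 754
  Feather: 7 * 36 = 252
  Gem: 7 * 15 = 105
Total = 209 + 754 + 252 + 105 = 1320

1320 gold


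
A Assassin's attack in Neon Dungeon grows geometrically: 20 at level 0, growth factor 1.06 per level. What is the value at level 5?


value = base * growth^level
= 20 * 1.06^5
= 20 * 1.338226
= 26.76

26.76 attack


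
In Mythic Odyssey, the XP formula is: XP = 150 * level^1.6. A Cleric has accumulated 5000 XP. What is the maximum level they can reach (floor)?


XP = 150 * level^1.6, so level = (XP / 150)^(1/1.6)
= (5000 / 150)^(1/1.6)
= 33.3333^0.625
= 8.9495
Floor: level = 8

level 8


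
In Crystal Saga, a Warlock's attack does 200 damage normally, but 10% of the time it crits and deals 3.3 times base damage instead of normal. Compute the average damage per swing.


E[dmg] = base * (1 + crit_chance * (crit_mult - 1))
cc as decimal = 10/100 = 0.1
cm - 1 = 3.3 - 1 = 2.3
Bonus factor = 0.1 * 2.3 = 0.23
Total multiplier = 1 + 0.23 = 1.23
Expected damage = 200 * 1.23 = 246.00

246.00 damage


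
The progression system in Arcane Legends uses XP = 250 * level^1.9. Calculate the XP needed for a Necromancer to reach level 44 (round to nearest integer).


XP = 250 * level^1.9
Substitute level = 44:
XP = 250 * 44^1.9
= 250 * 1326.0506
= 331513

331513 XP


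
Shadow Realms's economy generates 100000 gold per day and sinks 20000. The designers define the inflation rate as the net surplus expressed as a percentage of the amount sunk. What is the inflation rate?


Net gold = 100000 - 20000 = 80000
Inflation rate = net / sunk * 100 = 80000 / 20000 * 100
= 4.0 * 100
= 400.00%

400.00%


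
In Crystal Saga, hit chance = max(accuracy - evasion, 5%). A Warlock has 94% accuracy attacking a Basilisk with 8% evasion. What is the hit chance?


accuracy - evasion = 94 - 8 = 86
Apply floor: max(86, 5) = 86
Hit chance = 86%

86%


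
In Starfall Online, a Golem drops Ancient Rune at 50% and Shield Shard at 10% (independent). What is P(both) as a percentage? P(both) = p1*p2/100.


For independent events, P(both) = P(A) * P(B)
= 50% * 10%
= 500 / 100 %
= 5.0%

5.0%


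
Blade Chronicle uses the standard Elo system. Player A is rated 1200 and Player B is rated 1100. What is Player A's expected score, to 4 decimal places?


Elo expected score: Ea = 1/(1 + 10^((Rb-Ra)/400))
Rb - Ra = 1100 - 1200 = -100
(Rb-Ra)/400 = -100/400 = -0.25
10^-0.25 = 0.562341
Ea = 1/(1 + 0.562341) = 1/1.562341 = 0.6401

0.6401


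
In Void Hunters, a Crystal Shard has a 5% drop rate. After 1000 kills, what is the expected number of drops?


Expected drops = kills * (drop_rate / 100)
= 1000 * (5 / 100)
= 1000 * 0.05
= 50.0

50.0 drops


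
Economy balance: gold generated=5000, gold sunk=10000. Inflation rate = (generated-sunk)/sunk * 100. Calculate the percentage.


Net gold = 5000 - 10000 = -5000
Inflation rate = net / sunk * 100 = -5000 / 10000 * 100
= -0.5 * 100
= -50.00%

-50.00%


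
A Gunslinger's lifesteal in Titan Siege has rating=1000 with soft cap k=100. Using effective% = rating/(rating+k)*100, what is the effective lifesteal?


effective% = rating / (rating + k) * 100
= 1000 / (1000 + 100) * 100
= 1000 / 1100 * 100
= 0.909091 * 100
= 90.91%

90.91%


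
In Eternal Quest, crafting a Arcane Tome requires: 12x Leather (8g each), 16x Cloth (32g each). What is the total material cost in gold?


Cost breakdown:
  Leather: 12 * 8 = 96
  Cloth: 16 * 32 = 512
Total = 96 + 512 = 608

608 gold


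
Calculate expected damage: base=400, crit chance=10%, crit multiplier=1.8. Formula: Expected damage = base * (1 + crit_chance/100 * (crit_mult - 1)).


E[dmg] = base * (1 + crit_chance * (crit_mult - 1))
cc as decimal = 10/100 = 0.1
cm - 1 = 1.8 - 1 = 0.8
Bonus factor = 0.1 * 0.8 = 0.08
Total multiplier = 1 + 0.08 = 1.08
Expected damage = 400 * 1.08 = 432.00

432.00 damage


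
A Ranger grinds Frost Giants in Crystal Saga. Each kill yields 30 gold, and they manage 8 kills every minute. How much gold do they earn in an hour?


Gold per minute = 30 * 8 = 240
Gold per hour = 240 * 60 = 14400

14400 gold/hour


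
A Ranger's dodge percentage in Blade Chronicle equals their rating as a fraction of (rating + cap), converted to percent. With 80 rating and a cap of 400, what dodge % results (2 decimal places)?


dodge% = 80 / (80 + 400) * 100
= 80 / 480 * 100
= 0.166667 * 100
= 16.67%

16.67%


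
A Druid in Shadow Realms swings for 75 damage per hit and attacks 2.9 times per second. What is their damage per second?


DPS = damage * attack_speed
= 75 * 2.9
= 217.5

217.5 DPS


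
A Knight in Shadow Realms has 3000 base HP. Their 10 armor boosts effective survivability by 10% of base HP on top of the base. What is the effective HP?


EHP = 3000 * (1 + 10/100)
= 3000 * (1 + 0.1)
= 3000 * 1.1
= 3300.0

3300.0 EHP


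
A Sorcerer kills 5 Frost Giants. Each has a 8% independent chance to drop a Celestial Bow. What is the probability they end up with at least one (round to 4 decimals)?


P(at least one) = 1 - P(none) = 1 - (1-p)^n
p = 8/100 = 0.08
1 - p = 0.92
(1 - p)^5 = 0.92^5 = 0.659082
P(at least one) = 1 - 0.659082 = 0.3409

0.3409


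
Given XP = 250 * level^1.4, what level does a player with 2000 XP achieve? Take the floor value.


XP = 250 * level^1.4, so level = (XP / 250)^(1/1.4)
= (2000 / 250)^(1/1.4)
= 8.0^0.7143
= 4.4164
Floor: level = 4

level 4


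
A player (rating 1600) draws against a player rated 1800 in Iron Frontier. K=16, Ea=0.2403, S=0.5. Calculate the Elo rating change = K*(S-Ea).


Elo update: delta = K * (S - Ea), where S = 0.5 (draws)
S - Ea = 0.5 - 0.2403 = 0.2597
Rating change = 16 * 0.2597
= 4.16

4.16 rating points


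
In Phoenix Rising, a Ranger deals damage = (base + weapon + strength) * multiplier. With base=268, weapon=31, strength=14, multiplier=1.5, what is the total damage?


Sum base + weapon + str = 268 + 31 + 14 = 313
Multiply by 1.5:
313 * 1.5 = 469.5

469.5 damage


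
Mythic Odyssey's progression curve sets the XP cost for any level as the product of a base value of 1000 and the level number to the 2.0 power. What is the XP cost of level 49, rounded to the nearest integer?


XP = 1000 * level^2.0
Substitute level = 49:
XP = 1000 * 49^2.0
= 1000 * 2401.0
= 2401000

2401000 XP


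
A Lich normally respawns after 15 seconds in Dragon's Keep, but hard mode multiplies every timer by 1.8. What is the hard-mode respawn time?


Respawn time = base * multiplier
= 15 * 1.8
= 27.0 seconds

27.0 seconds


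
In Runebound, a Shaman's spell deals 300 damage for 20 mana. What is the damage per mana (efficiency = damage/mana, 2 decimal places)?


Efficiency = damage / mana
= 300 / 20
= 15.00

15.00 dmg/mana


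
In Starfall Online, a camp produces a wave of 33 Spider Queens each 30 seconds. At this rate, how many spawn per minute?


Spawns per minute = count * (60 / interval)
= 33 * (60 / 30)
= 33 * 2.0
= 66.0

66.0 per minute


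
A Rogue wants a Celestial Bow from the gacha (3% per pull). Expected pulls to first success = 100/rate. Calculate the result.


Expected pulls for a geometric distribution = 1/p = 100 / rate%
= 100 / 3
= 33.33

33.33 pulls


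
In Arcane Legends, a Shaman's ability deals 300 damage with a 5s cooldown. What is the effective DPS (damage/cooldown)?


DPS = damage / cooldown
= 300 / 5
= 60.00

60.00 DPS


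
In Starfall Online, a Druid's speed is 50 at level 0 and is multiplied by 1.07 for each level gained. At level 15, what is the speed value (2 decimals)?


value = base * growth^level
= 50 * 1.07^15
= 50 * 2.759032
= 137.95

137.95 speed


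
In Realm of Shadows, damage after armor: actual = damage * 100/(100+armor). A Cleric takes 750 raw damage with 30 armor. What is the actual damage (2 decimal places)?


actual = 750 * 100 / (100 + 30)
= 750 * 100 / 130
= 75000 / 130
= 576.92

576.92 damage


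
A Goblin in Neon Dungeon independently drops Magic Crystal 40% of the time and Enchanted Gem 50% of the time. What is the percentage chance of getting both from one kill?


For independent events, P(both) = P(A) * P(B)
= 40% * 50%
= 2000 / 100 %
= 20.0%

20.0%


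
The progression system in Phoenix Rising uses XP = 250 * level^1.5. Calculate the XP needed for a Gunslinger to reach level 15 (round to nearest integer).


XP = 250 * level^1.5
Substitute level = 15:
XP = 250 * 15^1.5
= 250 * 58.0948
= 14524

14524 XP


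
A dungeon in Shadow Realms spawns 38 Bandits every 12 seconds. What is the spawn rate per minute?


Spawns per minute = count * (60 / interval)
= 38 * (60 / 12)
= 38 * 5.0
= 190.0

190.0 per minute


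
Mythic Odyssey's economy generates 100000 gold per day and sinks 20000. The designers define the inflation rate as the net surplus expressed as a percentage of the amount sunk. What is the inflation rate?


Net gold = 100000 - 20000 = 80000
Inflation rate = net / sunk * 100 = 80000 / 20000 * 100
= 4.0 * 100
= 400.00%

400.00%


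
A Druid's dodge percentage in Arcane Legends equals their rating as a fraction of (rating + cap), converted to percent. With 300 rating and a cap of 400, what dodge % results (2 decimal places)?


dodge% = 300 / (300 + 400) * 100
= 300 / 700 * 100
= 0.428571 * 100
= 42.86%

42.86%


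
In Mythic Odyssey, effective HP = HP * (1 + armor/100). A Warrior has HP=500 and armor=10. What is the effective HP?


EHP = 500 * (1 + 10/100)
= 500 * (1 + 0.1)
= 500 * 1.1
= 550.0

550.0 EHP


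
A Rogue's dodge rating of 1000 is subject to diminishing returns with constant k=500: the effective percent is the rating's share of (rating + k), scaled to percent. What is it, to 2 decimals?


effective% = rating / (rating + k) * 100
= 1000 / (1000 + 500) * 100
= 1000 / 1500 * 100
= 0.666667 * 100
= 66.67%

66.67%


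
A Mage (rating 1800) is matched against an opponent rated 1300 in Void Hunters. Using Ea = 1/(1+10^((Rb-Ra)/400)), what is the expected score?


Elo expected score: Ea = 1/(1 + 10^((Rb-Ra)/400))
Rb - Ra = 1300 - 1800 = -500
(Rb-Ra)/400 = -500/400 = -1.25
10^-1.25 = 0.056234
Ea = 1/(1 + 0.056234) = 1/1.056234 = 0.9468

0.9468


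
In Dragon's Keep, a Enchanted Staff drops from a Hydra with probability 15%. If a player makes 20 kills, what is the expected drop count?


Expected drops = kills * (drop_rate / 100)
= 20 * (15 / 100)
= 20 * 0.15
= 3.0

3.0 drops


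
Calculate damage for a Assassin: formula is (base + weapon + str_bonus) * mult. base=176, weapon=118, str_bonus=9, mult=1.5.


Sum base + weapon + str = 176 + 118 + 9 = 303
Multiply by 1.5:
303 * 1.5 = 454.5

454.5 damage


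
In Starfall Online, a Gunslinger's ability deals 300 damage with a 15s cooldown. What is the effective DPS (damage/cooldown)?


DPS = damage / cooldown
= 300 / 15
= 20.00

20.00 DPS


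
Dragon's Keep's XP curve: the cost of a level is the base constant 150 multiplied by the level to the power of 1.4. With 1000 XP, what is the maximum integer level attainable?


XP = 150 * level^1.4, so level = (XP / 150)^(1/1.4)
= (1000 / 150)^(1/1.4)
= 6.6667^0.7143
= 3.8771
Floor: level = 3

level 3


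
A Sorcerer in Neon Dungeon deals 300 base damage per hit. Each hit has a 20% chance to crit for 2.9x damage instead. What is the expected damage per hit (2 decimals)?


E[dmg] = base * (1 + crit_chance * (crit_mult - 1))
cc as decimal = 20/100 = 0.2
cm - 1 = 2.9 - 1 = 1.9
Bonus factor = 0.2 * 1.9 = 0.38
Total multiplier = 1 + 0.38 = 1.38
Expected damage = 300 * 1.38 = 414.00

414.00 damage


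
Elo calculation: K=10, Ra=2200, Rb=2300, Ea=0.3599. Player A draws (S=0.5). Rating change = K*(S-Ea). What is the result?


Elo update: delta = K * (S - Ea), where S = 0.5 (draws)
S - Ea = 0.5 - 0.3599 = 0.1401
Rating change = 10 * 0.1401
= 1.40

1.40 rating points


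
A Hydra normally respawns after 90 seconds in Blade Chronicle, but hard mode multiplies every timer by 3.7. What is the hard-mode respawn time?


Respawn time = base * multiplier
= 90 * 3.7
= 333.0 seconds

333.0 seconds


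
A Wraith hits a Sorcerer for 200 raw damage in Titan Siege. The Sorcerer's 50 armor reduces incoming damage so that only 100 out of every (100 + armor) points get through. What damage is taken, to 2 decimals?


actual = 200 * 100 / (100 + 50)
= 200 * 100 / 150
= 20000 / 150
= 133.33

133.33 damage


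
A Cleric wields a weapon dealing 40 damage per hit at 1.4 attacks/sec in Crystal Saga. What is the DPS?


DPS = damage * attack_speed
= 40 * 1.4
= 56.0

56.0 DPS


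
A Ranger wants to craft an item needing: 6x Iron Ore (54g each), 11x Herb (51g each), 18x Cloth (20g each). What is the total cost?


Cost breakdown:
  Iron Ore: 6 * 54 = 324
  Herb: 11 * 51 = 561
  Cloth: 18 * 20 = 360
Total = 324 + 561 + 360 = 1245

1245 gold


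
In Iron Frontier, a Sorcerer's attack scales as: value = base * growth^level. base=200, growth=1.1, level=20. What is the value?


value = base * growth^level
= 200 * 1.1^20
= 200 * 6.7275
= 1345.50

1345.50 attack


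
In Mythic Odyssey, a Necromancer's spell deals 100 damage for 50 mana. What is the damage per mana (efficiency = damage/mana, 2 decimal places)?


Efficiency = damage / mana
= 100 / 50
= 2.00

2.00 dmg/mana


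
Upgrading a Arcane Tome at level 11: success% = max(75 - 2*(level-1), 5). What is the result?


raw_rate = 75 - 2 * (11 - 1)
= 75 - 2 * 10
= 75 - 20
= 55
Apply floor: max(55, 5) = 55%

55%


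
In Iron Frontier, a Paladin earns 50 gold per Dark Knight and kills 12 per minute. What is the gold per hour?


Gold per minute = 50 * 12 = 600
Gold per hour = 600 * 60 = 36000

36000 gold/hour


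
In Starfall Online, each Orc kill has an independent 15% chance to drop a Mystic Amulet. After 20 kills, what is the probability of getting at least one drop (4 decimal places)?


P(at least one) = 1 - P(none) = 1 - (1-p)^n
p = 15/100 = 0.15
1 - p = 0.85
(1 - p)^20 = 0.85^20 = 0.038760
P(at least one) = 1 - 0.038760 = 0.9612

0.9612


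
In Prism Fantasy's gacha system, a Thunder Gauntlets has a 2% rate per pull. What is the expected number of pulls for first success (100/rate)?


Expected pulls for a geometric distribution = 1/p = 100 / rate%
= 100 / 2
= 50.0

50.0 pulls


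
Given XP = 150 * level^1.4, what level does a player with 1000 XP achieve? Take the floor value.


XP = 150 * level^1.4, so level = (XP / 150)^(1/1.4)
= (1000 / 150)^(1/1.4)
= 6.6667^0.7143
= 3.8771
Floor: level = 3

level 3


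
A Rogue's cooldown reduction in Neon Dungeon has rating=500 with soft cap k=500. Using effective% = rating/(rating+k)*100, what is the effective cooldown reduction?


effective% = rating / (rating + k) * 100
= 500 / (500 + 500) * 100
= 500 / 1000 * 100
= 0.5 * 100
= 50.00%

50.00%


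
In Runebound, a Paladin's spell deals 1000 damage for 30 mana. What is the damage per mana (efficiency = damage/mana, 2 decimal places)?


Efficiency = damage / mana
= 1000 / 30
= 33.33

33.33 dmg/mana


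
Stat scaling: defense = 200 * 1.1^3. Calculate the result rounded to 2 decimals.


value = base * growth^level
= 200 * 1.1^3
= 200 * 1.331
= 266.20

266.20 defense


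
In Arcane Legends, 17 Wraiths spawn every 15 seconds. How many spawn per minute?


Spawns per minute = count * (60 / interval)
= 17 * (60 / 15)
= 17 * 4.0
= 68.0

68.0 per minute


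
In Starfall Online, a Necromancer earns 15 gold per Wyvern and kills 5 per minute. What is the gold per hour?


Gold per minute = 15 * 5 = 75
Gold per hour = 75 * 60 = 4500

4500 gold/hour


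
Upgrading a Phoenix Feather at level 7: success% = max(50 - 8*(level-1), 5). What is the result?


raw_rate = 50 - 8 * (7 - 1)
= 50 - 8 * 6
= 50 - 48
= 2
Apply floor: max(2, 5) = 5%

5%


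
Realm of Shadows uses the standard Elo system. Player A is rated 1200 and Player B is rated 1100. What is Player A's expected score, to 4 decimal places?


Elo expected score: Ea = 1/(1 + 10^((Rb-Ra)/400))
Rb - Ra = 1100 - 1200 = -100
(Rb-Ra)/400 = -100/400 = -0.25
10^-0.25 = 0.562341
Ea = 1/(1 + 0.562341) = 1/1.562341 = 0.6401

0.6401


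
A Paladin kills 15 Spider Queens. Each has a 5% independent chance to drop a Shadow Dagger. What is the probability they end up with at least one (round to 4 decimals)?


P(at least one) = 1 - P(none) = 1 - (1-p)^n
p = 5/100 = 0.05
1 - p = 0.95
(1 - p)^15 = 0.95^15 = 0.463291
P(at least one) = 1 - 0.463291 = 0.5367

0.5367


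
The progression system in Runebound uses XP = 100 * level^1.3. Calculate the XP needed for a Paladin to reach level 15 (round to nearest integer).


XP = 100 * level^1.3
Substitute level = 15:
XP = 100 * 15^1.3
= 100 * 33.8002
= 3380

3380 XP


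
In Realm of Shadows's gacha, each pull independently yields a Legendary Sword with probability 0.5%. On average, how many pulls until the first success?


Expected pulls for a geometric distribution = 1/p = 100 / rate%
= 100 / 0.5
= 200.0

200.0 pulls


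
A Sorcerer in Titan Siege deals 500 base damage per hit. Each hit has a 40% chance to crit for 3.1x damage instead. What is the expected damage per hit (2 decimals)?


E[dmg] = base * (1 + crit_chance * (crit_mult - 1))
cc as decimal = 40/100 = 0.4
cm - 1 = 3.1 - 1 = 2.1
Bonus factor = 0.4 * 2.1 = 0.84
Total multiplier = 1 + 0.84 = 1.84
Expected damage = 500 * 1.84 = 920.00

920.00 damage


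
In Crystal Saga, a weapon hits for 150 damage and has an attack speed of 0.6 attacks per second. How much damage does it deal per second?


DPS = damage * attack_speed
= 150 * 0.6
= 90.0

90.0 DPS


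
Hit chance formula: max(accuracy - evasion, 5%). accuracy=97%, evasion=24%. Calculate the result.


accuracy - evasion = 97 - 24 = 73
Apply floor: max(73, 5) = 73
Hit chance = 73%

73%


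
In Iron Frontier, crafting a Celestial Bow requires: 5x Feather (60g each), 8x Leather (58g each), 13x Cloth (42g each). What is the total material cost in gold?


Cost breakdown:
  Feather: 5 * 60 = 300
  Leather: 8 * 58 = 464
  Cloth: 13 * 42 = 546
Total = 300 + 464 + 546 = 1310

1310 gold


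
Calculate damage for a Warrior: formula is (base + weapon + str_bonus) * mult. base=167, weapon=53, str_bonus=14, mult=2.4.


Sum base + weapon + str = 167 + 53 + 14 = 234
Multiply by 2.4:
234 * 2.4 = 561.6

561.6 damage


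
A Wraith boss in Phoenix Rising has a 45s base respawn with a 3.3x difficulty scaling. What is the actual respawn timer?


Respawn time = base * multiplier
= 45 * 3.3
= 148.5 seconds

148.5 seconds


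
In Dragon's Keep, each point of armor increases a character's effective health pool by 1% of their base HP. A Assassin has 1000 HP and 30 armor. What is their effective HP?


EHP = 1000 * (1 + 30/100)
= 1000 * (1 + 0.3)
= 1000 * 1.3
= 1300.0

1300.0 EHP


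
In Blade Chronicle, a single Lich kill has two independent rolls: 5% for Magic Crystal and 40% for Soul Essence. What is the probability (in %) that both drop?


For independent events, P(both) = P(A) * P(B)
= 5% * 40%
= 200 / 100 %
= 2.0%

2.0%


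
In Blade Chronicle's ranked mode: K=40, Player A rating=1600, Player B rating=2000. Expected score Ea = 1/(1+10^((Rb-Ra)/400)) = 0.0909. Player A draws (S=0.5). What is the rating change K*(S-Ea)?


Elo update: delta = K * (S - Ea), where S = 0.5 (draws)
S - Ea = 0.5 - 0.0909 = 0.4091
Rating change = 40 * 0.4091
= 16.36

16.36 rating points


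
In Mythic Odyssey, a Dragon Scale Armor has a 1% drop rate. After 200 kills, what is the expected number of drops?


Expected drops = kills * (drop_rate / 100)
= 200 * (1 / 100)
= 200 * 0.01
= 2.0

2.0 drops


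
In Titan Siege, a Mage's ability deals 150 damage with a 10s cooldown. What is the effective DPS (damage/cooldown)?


DPS = damage / cooldown
= 150 / 10
= 15.00

15.00 DPS


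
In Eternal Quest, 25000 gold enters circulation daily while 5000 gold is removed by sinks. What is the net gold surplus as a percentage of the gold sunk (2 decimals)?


Net gold = 25000 - 5000 = 20000
Inflation rate = net / sunk * 100 = 20000 / 5000 * 100
= 4.0 * 100
= 400.00%

400.00%


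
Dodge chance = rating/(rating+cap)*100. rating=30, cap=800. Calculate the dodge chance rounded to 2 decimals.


dodge% = 30 / (30 + 800) * 100
= 30 / 830 * 100
= 0.036145 * 100
= 3.61%

3.61%


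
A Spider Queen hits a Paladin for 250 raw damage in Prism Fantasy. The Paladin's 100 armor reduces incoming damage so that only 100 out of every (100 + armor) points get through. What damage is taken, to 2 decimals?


actual = 250 * 100 / (100 + 100)
= 250 * 100 / 200
= 25000 / 200
= 125.00

125.00 damage


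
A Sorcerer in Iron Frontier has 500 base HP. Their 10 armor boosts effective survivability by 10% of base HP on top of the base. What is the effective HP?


EHP = 500 * (1 + 10/100)
= 500 * (1 + 0.1)
= 500 * 1.1
= 550.0

550.0 EHP


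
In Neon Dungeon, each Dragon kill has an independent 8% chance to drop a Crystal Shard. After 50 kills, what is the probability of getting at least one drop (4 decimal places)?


P(at least one) = 1 - P(none) = 1 - (1-p)^n
p = 8/100 = 0.08
1 - p = 0.92
(1 - p)^50 = 0.92^50 = 0.015466
P(at least one) = 1 - 0.015466 = 0.9845

0.9845


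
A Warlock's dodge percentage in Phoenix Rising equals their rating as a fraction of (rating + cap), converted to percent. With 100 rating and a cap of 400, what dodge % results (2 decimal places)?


dodge% = 100 / (100 + 400) * 100
= 100 / 500 * 100
= 0.2 * 100
= 20.00%

20.00%


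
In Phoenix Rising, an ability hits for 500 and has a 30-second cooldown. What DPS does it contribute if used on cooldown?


DPS = damage / cooldown
= 500 / 30
= 16.67

16.67 DPS


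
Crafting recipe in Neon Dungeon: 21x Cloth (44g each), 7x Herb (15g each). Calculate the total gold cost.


Cost breakdown:
  Cloth: 21 * 44 = 924
  Herb: 7 * 15 = 105
Total = 924 + 105 = 1029

1029 gold


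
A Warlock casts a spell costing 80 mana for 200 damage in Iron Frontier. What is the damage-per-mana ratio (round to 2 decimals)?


Efficiency = damage / mana
= 200 / 80
= 2.50

2.50 dmg/mana


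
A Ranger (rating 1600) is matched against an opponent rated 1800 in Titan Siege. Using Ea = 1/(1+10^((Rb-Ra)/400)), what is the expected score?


Elo expected score: Ea = 1/(1 + 10^((Rb-Ra)/400))
Rb - Ra = 1800 - 1600 = 200
(Rb-Ra)/400 = 200/400 = 0.5
10^0.5 = 3.162278
Ea = 1/(1 + 3.162278) = 1/4.162278 = 0.2403

0.2403


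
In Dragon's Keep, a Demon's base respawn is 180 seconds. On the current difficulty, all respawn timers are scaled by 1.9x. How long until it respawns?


Respawn time = base * multiplier
= 180 * 1.9
= 342.0 seconds

342.0 seconds


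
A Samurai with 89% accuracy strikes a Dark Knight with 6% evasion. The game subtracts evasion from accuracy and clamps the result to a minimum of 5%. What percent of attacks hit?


accuracy - evasion = 89 - 6 = 83
Apply floor: max(83, 5) = 83
Hit chance = 83%

83%


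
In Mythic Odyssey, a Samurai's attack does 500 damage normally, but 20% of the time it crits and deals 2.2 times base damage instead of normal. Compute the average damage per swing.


E[dmg] = base * (1 + crit_chance * (crit_mult - 1))
cc as decimal = 20/100 = 0.2
cm - 1 = 2.2 - 1 = 1.2
Bonus factor = 0.2 * 1.2 = 0.24
Total multiplier = 1 + 0.24 = 1.24
Expected damage = 500 * 1.24 = 620.00

620.00 damage


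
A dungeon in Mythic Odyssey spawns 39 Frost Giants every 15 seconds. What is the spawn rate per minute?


Spawns per minute = count * (60 / interval)
= 39 * (60 / 15)
= 39 * 4.0
= 156.0

156.0 per minute


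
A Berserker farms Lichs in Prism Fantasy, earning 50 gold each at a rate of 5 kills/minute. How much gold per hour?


Gold per minute = 50 * 5 = 250
Gold per hour = 250 * 60 = 15000

15000 gold/hour


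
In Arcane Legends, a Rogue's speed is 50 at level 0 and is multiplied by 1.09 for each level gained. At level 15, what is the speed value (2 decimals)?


value = base * growth^level
= 50 * 1.09^15
= 50 * 3.642482
= 182.12

182.12 speed


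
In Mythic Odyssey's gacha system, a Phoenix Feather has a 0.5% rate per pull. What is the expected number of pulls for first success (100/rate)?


Expected pulls for a geometric distribution = 1/p = 100 / rate%
= 100 / 0.5
= 200.0

200.0 pulls


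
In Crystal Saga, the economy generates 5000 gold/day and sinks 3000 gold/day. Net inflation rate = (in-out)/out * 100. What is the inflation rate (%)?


Net gold = 5000 - 3000 = 2000
Inflation rate = net / sunk * 100 = 2000 / 3000 * 100
= 0.666667 * 100
= 66.67%

66.67%


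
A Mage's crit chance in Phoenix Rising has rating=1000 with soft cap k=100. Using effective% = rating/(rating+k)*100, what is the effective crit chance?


effective% = rating / (rating + k) * 100
= 1000 / (1000 + 100) * 100
= 1000 / 1100 * 100
= 0.909091 * 100
= 90.91%

90.91%


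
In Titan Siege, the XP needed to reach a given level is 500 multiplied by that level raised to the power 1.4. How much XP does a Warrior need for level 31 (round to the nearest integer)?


XP = 500 * level^1.4
Substitute level = 31:
XP = 500 * 31^1.4
= 500 * 122.4352
= 61218

61218 XP


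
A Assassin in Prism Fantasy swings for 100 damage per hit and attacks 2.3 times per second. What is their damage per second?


DPS = damage * attack_speed
= 100 * 2.3
= 230.0

230.0 DPS


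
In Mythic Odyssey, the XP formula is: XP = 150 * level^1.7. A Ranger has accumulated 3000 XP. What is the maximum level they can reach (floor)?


XP = 150 * level^1.7, so level = (XP / 150)^(1/1.7)
= (3000 / 150)^(1/1.7)
= 20.0^0.5882
= 5.8252
Floor: level = 5

level 5


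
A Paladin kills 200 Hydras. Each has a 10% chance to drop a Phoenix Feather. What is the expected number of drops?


Expected drops = kills * (drop_rate / 100)
= 200 * (10 / 100)
= 200 * 0.1
= 20.0

20.0 drops


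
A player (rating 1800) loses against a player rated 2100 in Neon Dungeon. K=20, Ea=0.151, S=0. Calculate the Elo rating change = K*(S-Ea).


Elo update: delta = K * (S - Ea), where S = 0 (loses)
S - Ea = 0 - 0.151 = -0.151
Rating change = 20 * -0.151
= -3.02

-3.02 rating points


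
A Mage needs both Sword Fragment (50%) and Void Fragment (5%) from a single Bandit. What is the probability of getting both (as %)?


For independent events, P(both) = P(A) * P(B)
= 50% * 5%
= 250 / 100 %
= 2.5%

2.5%
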